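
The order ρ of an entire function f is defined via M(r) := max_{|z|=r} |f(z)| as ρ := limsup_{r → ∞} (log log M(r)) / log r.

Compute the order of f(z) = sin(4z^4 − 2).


Write sin(w) = (e^{iw} ± e^{−iw})/(2 or 2i), so |sin(w)| ≤ e^{|w|}. With w = 4z^4 − 2, |w| ≤ 4r^4 + 2 on |z|=r, giving M(r) ≤ e^{4r^4 + 2} and ρ ≤ 4. For the lower bound, choose z on |z|=r with 4z^4 purely imaginary of modulus 4r^4; then |sin(4z^4 − 2)| grows like e^{4r^4}/2, so ρ ≥ 4. Hence ρ = 4.
Therefore ρ = 4.

Order ρ = 4.


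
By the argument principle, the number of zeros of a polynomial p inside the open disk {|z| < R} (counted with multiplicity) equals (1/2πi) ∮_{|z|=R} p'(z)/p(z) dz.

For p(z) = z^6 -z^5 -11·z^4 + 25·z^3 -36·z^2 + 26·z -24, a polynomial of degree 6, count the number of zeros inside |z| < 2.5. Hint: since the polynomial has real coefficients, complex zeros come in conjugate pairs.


The zeros of p are: (0 + 1i), (0 - 1i), 3, (1 + 1i), (1 - 1i), -4.
Their magnitudes are: 1, 1, 3, 1.414, 1.414, 4.
Zeros with |z| < R = 2.5: (0 + 1i), (0 - 1i), (1 + 1i), (1 - 1i).
Count = 4.
By the argument principle, (1/2πi) ∮_{|z|=R} p'(z)/p(z) dz equals exactly this count.

Number of zeros inside |z| < 2.5: 4.


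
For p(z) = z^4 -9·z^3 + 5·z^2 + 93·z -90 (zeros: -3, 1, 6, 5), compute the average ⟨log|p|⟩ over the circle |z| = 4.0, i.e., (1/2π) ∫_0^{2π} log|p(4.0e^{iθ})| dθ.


Zeros: -3, 1, 5, 6; r = 4.0.
Inside |z| < r: -3, 1. Outside (|z| ≥ r): 5, 6.
p(0) = -90, so log|p(0)| = log(90) = 4.4998.
Apply Jensen: I(r) = log|p(0)| + Σ_k log(r/|z_k|), summed over zeros inside |z| < r.
  log(r/|z_k|) for z_k = -3: log(4.0/3) = 0.2877
  log(r/|z_k|) for z_k = 1: log(4.0/1) = 1.3863
  Outside zeros (5, 6) contribute nothing to the Jensen sum.
Sum over inside zeros: 1.6740.
I(r) = log|p(0)| + (inside sum) = 4.4998 + 1.6740 = 6.1738.
Note: since some zeros are outside |z| ≤ r, the simplified n·log(r) form does NOT apply — only the inside zeros contribute.

I(r) ≈ 6.1738.


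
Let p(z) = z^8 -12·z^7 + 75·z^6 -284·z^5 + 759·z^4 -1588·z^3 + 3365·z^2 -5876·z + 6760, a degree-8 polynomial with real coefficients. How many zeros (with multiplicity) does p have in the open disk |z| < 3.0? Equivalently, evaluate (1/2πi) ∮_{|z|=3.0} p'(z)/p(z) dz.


The zeros of p are: (2 + 2i), (2 - 2i), (-1 + 2i), (-1 - 2i), (3 + 2i), (3 - 2i), (2 + 3i), (2 - 3i).
Their magnitudes are: 2.828, 2.828, 2.236, 2.236, 3.606, 3.606, 3.606, 3.606.
Zeros with |z| < R = 3.0: (2 + 2i), (2 - 2i), (-1 + 2i), (-1 - 2i).
Count = 4.
By the argument principle, (1/2πi) ∮_{|z|=R} p'(z)/p(z) dz equals exactly this count.

Number of zeros inside |z| < 3.0: 4.


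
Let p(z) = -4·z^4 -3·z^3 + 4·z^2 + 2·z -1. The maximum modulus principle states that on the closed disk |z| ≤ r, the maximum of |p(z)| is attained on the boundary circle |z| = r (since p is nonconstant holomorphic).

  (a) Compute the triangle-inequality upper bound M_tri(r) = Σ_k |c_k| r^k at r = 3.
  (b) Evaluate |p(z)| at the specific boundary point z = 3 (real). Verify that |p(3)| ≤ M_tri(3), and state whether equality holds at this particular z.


Coefficients: c_0 = -1, c_1 = 2, c_2 = 4, c_3 = -3, c_4 = -4. Radius r = 3.
Part (a). Triangle bound: M_tri(r) = Σ_k |c_k| r^k
  = |-1|·3^0 + |2|·3^1 + |4|·3^2 + |-3|·3^3 + |-4|·3^4
  = 1 + 6 + 36 + 81 + 324 = 448.
This bounds M(r) := max_{|z|=r} |p(z)| from above; equality holds iff all terms c_k z^k can be made to align in phase at a single z on |z|=r.
Part (b). At z = 3 (real, on the circle |z| = r):
  p(3) = (-1)·3^0 + (2)·3^1 + (4)·3^2 + (-3)·3^3 + (-4)·3^4 = -364.
  |p(3)| = 364.
Check: |p(3)| = 364 ≤ 448 = M_tri(3). ✓ Equality does not hold at z = 3 (the coefficients have mixed signs, so the terms do not all align in phase there).

M_tri(3) = 448; |p(3)| = 364; equality at z=3: no.


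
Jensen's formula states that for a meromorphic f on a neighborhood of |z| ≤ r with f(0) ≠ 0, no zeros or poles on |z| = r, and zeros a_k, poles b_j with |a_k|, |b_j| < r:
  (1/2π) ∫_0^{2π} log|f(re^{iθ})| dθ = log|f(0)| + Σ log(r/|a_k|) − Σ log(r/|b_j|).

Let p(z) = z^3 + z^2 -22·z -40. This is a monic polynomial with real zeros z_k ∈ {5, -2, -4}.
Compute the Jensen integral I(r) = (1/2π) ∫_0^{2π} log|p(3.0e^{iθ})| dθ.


Zeros: -4, -2, 5; r = 3.0.
Inside |z| < r: -2. Outside (|z| ≥ r): -4, 5.
p(0) = -40, so log|p(0)| = log(40) = 3.6889.
Apply Jensen: I(r) = log|p(0)| + Σ_k log(r/|z_k|), summed over zeros inside |z| < r.
  log(r/|z_k|) for z_k = -2: log(3.0/2) = 0.4055
  Outside zeros (-4, 5) contribute nothing to the Jensen sum.
Sum over inside zeros: 0.4055.
I(r) = log|p(0)| + (inside sum) = 3.6889 + 0.4055 = 4.0943.
Note: since some zeros are outside |z| ≤ r, the simplified n·log(r) form does NOT apply — only the inside zeros contribute.

I(r) ≈ 4.0943.


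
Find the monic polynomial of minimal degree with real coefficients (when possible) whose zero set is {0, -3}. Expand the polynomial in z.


The polynomial is p(z) = ∏_{α ∈ S} (z − α), where S = {0, -3}.
Expanding the product yields: p(z) = z^2 + 3·z.
The resulting polynomial has degree 2 and real coefficients as required.

p(z) = z^2 + 3·z.


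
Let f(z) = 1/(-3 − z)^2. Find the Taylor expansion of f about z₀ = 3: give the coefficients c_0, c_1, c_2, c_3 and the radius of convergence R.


Let w = z − z₀, so z = z₀ + w.
Then -3 − z = -3 − (z₀ + w) = (-3 − z₀) − w = -6 − w.
f(z) = 1/(-6 − w)^2 = (1/(-6)^2) · (1 − w/(-6))^{−2}.
By the binomial series (1−u)^{−2} = Σ_{n≥0} C(n+1, 1) u^n for |u|<1, with u = w/(-6):
  c_n = C(n+1, 1) / (-6)^(n+2).
  c_0 = 1/(-6)^2 = 1/36.
  c_1 = 2/(-6)^3 = -1/108.
  c_2 = 3/(-6)^4 = 1/432.
  c_3 = 4/(-6)^5 = -1/1944.
The series is valid for |w/d| < 1, i.e. |z − z₀| < |d|.
Radius of convergence: R = |-3 − z₀| = |-6| = 6 (distance from z₀ to the singularity z = -3).

c_0 = 1/36, c_1 = -1/108, c_2 = 1/432, c_3 = -1/1944; R = 6.


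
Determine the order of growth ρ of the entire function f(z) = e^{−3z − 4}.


|e^{−3z − 4}| = e^{Re(-3·z) + -4} ≤ e^{3|z|^1 + -4} = e^{3r^1 + -4} on |z| = r, so ρ ≤ 1. Choosing z on |z|=r so that -3·z is real positive (always possible by picking arg z appropriately) gives |f(z)| = e^{3r^1 + -4}, matching the bound. The additive constant -4 does not affect log log M(r) ~ 1·log r. Hence ρ = 1.
Therefore ρ = 1.

Order ρ = 1.


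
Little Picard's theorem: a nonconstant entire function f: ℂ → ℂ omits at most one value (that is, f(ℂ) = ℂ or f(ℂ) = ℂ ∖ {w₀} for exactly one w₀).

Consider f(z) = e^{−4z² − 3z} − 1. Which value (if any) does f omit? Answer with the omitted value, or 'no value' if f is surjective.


Little Picard bounds the complement of f(ℂ) to at most one point.
The exponent g(z) = −4z² − 3z is a nonconstant polynomial, hence surjective onto ℂ. So e^{g(z)} takes every value in {e^w : w ∈ ℂ} = ℂ ∖ {0}. Adding -1 shifts the range to ℂ ∖ {-1}. f omits exactly -1.

Omitted value: -1.


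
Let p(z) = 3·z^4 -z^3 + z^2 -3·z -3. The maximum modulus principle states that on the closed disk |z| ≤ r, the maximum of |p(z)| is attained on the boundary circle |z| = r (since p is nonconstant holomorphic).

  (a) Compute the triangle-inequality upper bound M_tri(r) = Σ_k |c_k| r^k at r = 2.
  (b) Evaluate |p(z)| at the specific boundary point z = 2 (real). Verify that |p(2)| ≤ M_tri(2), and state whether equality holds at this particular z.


Coefficients: c_0 = -3, c_1 = -3, c_2 = 1, c_3 = -1, c_4 = 3. Radius r = 2.
Part (a). Triangle bound: M_tri(r) = Σ_k |c_k| r^k
  = |-3|·2^0 + |-3|·2^1 + |1|·2^2 + |-1|·2^3 + |3|·2^4
  = 3 + 6 + 4 + 8 + 48 = 69.
This bounds M(r) := max_{|z|=r} |p(z)| from above; equality holds iff all terms c_k z^k can be made to align in phase at a single z on |z|=r.
Part (b). At z = 2 (real, on the circle |z| = r):
  p(2) = (-3)·2^0 + (-3)·2^1 + (1)·2^2 + (-1)·2^3 + (3)·2^4 = 35.
  |p(2)| = 35.
Check: |p(2)| = 35 ≤ 69 = M_tri(2). ✓ Equality does not hold at z = 2 (the coefficients have mixed signs, so the terms do not all align in phase there).

M_tri(2) = 69; |p(2)| = 35; equality at z=2: no.


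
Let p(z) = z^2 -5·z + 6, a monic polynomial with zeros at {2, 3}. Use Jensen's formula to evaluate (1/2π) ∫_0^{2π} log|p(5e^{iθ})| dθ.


Zeros: 2, 3; r = 5.
Inside |z| < r: 2, 3. Outside (|z| ≥ r): ∅.
p(0) = 6, so log|p(0)| = log(6) = 1.7918.
Apply Jensen: I(r) = log|p(0)| + Σ_k log(r/|z_k|), summed over zeros inside |z| < r.
  log(r/|z_k|) for z_k = 2: log(5/2) = 0.9163
  log(r/|z_k|) for z_k = 3: log(5/3) = 0.5108
Sum over inside zeros: 1.4271.
I(r) = log|p(0)| + (inside sum) = 1.7918 + 1.4271 = 3.2189.
Closed form (all zeros inside, monic): I(r) = n·log(r) = 2·log(5) = 3.2189. ✓

I(r) ≈ 3.2189.


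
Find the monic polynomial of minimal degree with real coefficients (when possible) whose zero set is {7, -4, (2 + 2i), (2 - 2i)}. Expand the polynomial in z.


The polynomial is p(z) = ∏_{α ∈ S} (z − α), where S = {7, -4, (2 + 2i), (2 - 2i)}.
Expanding the product yields: p(z) = z^4 -7·z^3 -8·z^2 + 88·z -224.
Note conjugate pairs combine to real quadratics: (z − (2+2i))(z − (2−2i)) = z² − 4z + 8.
The resulting polynomial has degree 4 and real coefficients as required.

p(z) = z^4 -7·z^3 -8·z^2 + 88·z -224.


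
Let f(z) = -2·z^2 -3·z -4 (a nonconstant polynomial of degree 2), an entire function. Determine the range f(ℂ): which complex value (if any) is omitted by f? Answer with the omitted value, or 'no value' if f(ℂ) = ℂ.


Little Picard bounds the complement of f(ℂ) to at most one point.
For every w ∈ ℂ, the equation p(z) − w = 0 is a nonconstant polynomial in z and hence has at least one root by the fundamental theorem of algebra. So p is surjective onto ℂ, omitting no value.

Omitted value: no value.


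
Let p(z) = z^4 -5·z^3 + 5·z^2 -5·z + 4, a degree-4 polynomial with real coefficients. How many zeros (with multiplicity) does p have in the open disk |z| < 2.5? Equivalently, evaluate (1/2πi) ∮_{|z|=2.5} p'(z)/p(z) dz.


The zeros of p are: 1, 4, (0 + 1i), (0 - 1i).
Their magnitudes are: 1, 4, 1, 1.
Zeros with |z| < R = 2.5: 1, (0 + 1i), (0 - 1i).
Count = 3.
By the argument principle, (1/2πi) ∮_{|z|=R} p'(z)/p(z) dz equals exactly this count.

Number of zeros inside |z| < 2.5: 3.


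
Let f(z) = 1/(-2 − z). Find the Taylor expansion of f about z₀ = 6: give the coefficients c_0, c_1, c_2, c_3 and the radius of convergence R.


Let w = z − z₀, so z = z₀ + w.
Then -2 − z = -2 − (z₀ + w) = (-2 − z₀) − w = -8 − w.
f(z) = 1/(-8 − w) = (1/(-8)) · 1/(1 − w/(-8)) = Σ_{n≥0} w^n / (-8)^(n+1).
So c_n = 1/(-8)^(n+1):
  c_0 = 1/(-8)^1 = -1/8.
  c_1 = 1/(-8)^2 = 1/64.
  c_2 = 1/(-8)^3 = -1/512.
  c_3 = 1/(-8)^4 = 1/4096.
The series is valid for |w/d| < 1, i.e. |z − z₀| < |d|.
Radius of convergence: R = |-2 − z₀| = |-8| = 8 (distance from z₀ to the singularity z = -2).

c_0 = -1/8, c_1 = 1/64, c_2 = -1/512, c_3 = 1/4096; R = 8.


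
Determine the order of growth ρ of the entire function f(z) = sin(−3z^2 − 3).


Write sin(w) = (e^{iw} ± e^{−iw})/(2 or 2i), so |sin(w)| ≤ e^{|w|}. With w = −3z^2 − 3, |w| ≤ 3r^2 + 3 on |z|=r, giving M(r) ≤ e^{3r^2 + 3} and ρ ≤ 2. For the lower bound, choose z on |z|=r with -3z^2 purely imaginary of modulus 3r^2; then |sin(−3z^2 − 3)| grows like e^{3r^2}/2, so ρ ≥ 2. Hence ρ = 2.
Therefore ρ = 2.

Order ρ = 2.


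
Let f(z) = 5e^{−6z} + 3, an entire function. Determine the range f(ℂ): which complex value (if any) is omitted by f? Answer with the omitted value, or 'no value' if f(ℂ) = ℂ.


Little Picard bounds the complement of f(ℂ) to at most one point.
e^{−6z} is never zero on ℂ, so 5·e^{−6z} takes every value in ℂ ∖ {0}. Adding 3 shifts the range to ℂ ∖ {3}. Thus f omits exactly the value 3.

Omitted value: 3.


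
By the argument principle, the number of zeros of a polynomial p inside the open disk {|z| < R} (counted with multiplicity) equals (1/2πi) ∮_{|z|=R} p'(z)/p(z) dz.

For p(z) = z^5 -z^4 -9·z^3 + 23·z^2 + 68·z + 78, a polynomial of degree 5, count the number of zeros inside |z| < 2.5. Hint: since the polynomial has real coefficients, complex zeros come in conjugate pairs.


The zeros of p are: (-1 + 1i), (-1 - 1i), -3, (3 + 2i), (3 - 2i).
Their magnitudes are: 1.414, 1.414, 3, 3.606, 3.606.
Zeros with |z| < R = 2.5: (-1 + 1i), (-1 - 1i).
Count = 2.
By the argument principle, (1/2πi) ∮_{|z|=R} p'(z)/p(z) dz equals exactly this count.

Number of zeros inside |z| < 2.5: 2.


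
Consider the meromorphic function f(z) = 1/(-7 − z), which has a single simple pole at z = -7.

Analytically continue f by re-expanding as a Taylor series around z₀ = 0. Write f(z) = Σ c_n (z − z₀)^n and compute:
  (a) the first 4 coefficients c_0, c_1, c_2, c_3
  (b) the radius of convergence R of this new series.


Let w = z − z₀, so z = z₀ + w.
Then -7 − z = -7 − (z₀ + w) = (-7 − z₀) − w = -7 − w.
f(z) = 1/(-7 − w) = (1/(-7)) · 1/(1 − w/(-7)) = Σ_{n≥0} w^n / (-7)^(n+1).
So c_n = 1/(-7)^(n+1):
  c_0 = 1/(-7)^1 = -1/7.
  c_1 = 1/(-7)^2 = 1/49.
  c_2 = 1/(-7)^3 = -1/343.
  c_3 = 1/(-7)^4 = 1/2401.
The series is valid for |w/d| < 1, i.e. |z − z₀| < |d|.
Radius of convergence: R = |-7 − z₀| = |-7| = 7 (distance from z₀ to the singularity z = -7).

c_0 = -1/7, c_1 = 1/49, c_2 = -1/343, c_3 = 1/2401; R = 7.


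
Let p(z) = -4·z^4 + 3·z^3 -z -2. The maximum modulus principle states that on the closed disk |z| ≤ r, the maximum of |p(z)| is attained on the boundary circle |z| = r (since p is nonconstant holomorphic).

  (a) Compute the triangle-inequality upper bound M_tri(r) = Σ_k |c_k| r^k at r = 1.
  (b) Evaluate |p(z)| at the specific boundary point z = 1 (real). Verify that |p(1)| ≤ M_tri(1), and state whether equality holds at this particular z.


Coefficients: c_0 = -2, c_1 = -1, c_2 = 0, c_3 = 3, c_4 = -4. Radius r = 1.
Part (a). Triangle bound: M_tri(r) = Σ_k |c_k| r^k
  = |-2|·1^0 + |-1|·1^1 + |0|·1^2 + |3|·1^3 + |-4|·1^4
  = 2 + 1 + 0 + 3 + 4 = 10.
This bounds M(r) := max_{|z|=r} |p(z)| from above; equality holds iff all terms c_k z^k can be made to align in phase at a single z on |z|=r.
Part (b). At z = 1 (real, on the circle |z| = r):
  p(1) = (-2)·1^0 + (-1)·1^1 + (0)·1^2 + (3)·1^3 + (-4)·1^4 = -4.
  |p(1)| = 4.
Check: |p(1)| = 4 ≤ 10 = M_tri(1). ✓ Equality does not hold at z = 1 (the coefficients have mixed signs, so the terms do not all align in phase there).

M_tri(1) = 10; |p(1)| = 4; equality at z=1: no.


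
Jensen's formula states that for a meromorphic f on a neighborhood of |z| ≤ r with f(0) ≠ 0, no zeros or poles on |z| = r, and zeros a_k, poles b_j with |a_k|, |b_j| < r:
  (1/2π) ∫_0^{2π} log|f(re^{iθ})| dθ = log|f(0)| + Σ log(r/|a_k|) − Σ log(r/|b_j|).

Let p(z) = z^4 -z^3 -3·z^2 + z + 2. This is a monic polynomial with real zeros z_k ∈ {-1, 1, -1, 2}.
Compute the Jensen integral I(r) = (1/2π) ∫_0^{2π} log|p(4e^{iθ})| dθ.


Zeros: -1, -1, 1, 2; r = 4.
Inside |z| < r: -1, -1, 1, 2. Outside (|z| ≥ r): ∅.
p(0) = 2, so log|p(0)| = log(2) = 0.6931.
Apply Jensen: I(r) = log|p(0)| + Σ_k log(r/|z_k|), summed over zeros inside |z| < r.
  log(r/|z_k|) for z_k = -1: log(4/1) = 1.3863
  log(r/|z_k|) for z_k = 1: log(4/1) = 1.3863
  log(r/|z_k|) for z_k = -1: log(4/1) = 1.3863
  log(r/|z_k|) for z_k = 2: log(4/2) = 0.6931
Sum over inside zeros: 4.8520.
I(r) = log|p(0)| + (inside sum) = 0.6931 + 4.8520 = 5.5452.
Closed form (all zeros inside, monic): I(r) = n·log(r) = 4·log(4) = 5.5452. ✓

I(r) ≈ 5.5452.


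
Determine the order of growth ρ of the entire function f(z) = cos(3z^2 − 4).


Write cos(w) = (e^{iw} ± e^{−iw})/(2 or 2i), so |cos(w)| ≤ e^{|w|}. With w = 3z^2 − 4, |w| ≤ 3r^2 + 4 on |z|=r, giving M(r) ≤ e^{3r^2 + 4} and ρ ≤ 2. For the lower bound, choose z on |z|=r with 3z^2 purely imaginary of modulus 3r^2; then |cos(3z^2 − 4)| grows like e^{3r^2}/2, so ρ ≥ 2. Hence ρ = 2.
Therefore ρ = 2.

Order ρ = 2.


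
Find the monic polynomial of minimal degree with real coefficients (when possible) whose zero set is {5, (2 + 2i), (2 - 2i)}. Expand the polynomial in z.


The polynomial is p(z) = ∏_{α ∈ S} (z − α), where S = {5, (2 + 2i), (2 - 2i)}.
Expanding the product yields: p(z) = z^3 -9·z^2 + 28·z -40.
Note conjugate pairs combine to real quadratics: (z − (2+2i))(z − (2−2i)) = z² − 4z + 8.
The resulting polynomial has degree 3 and real coefficients as required.

p(z) = z^3 -9·z^2 + 28·z -40.


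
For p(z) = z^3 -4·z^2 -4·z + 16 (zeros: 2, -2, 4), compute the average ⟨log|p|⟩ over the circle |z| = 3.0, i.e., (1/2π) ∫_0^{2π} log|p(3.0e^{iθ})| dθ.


Zeros: -2, 2, 4; r = 3.0.
Inside |z| < r: -2, 2. Outside (|z| ≥ r): 4.
p(0) = 16, so log|p(0)| = log(16) = 2.7726.
Apply Jensen: I(r) = log|p(0)| + Σ_k log(r/|z_k|), summed over zeros inside |z| < r.
  log(r/|z_k|) for z_k = 2: log(3.0/2) = 0.4055
  log(r/|z_k|) for z_k = -2: log(3.0/2) = 0.4055
  Outside zeros (4) contribute nothing to the Jensen sum.
Sum over inside zeros: 0.8109.
I(r) = log|p(0)| + (inside sum) = 2.7726 + 0.8109 = 3.5835.
Note: since some zeros are outside |z| ≤ r, the simplified n·log(r) form does NOT apply — only the inside zeros contribute.

I(r) ≈ 3.5835.


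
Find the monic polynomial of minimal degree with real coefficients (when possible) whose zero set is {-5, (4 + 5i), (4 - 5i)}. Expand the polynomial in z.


The polynomial is p(z) = ∏_{α ∈ S} (z − α), where S = {-5, (4 + 5i), (4 - 5i)}.
Expanding the product yields: p(z) = z^3 -3·z^2 + z + 205.
Note conjugate pairs combine to real quadratics: (z − (4+5i))(z − (4−5i)) = z² − 8z + 41.
The resulting polynomial has degree 3 and real coefficients as required.

p(z) = z^3 -3·z^2 + z + 205.


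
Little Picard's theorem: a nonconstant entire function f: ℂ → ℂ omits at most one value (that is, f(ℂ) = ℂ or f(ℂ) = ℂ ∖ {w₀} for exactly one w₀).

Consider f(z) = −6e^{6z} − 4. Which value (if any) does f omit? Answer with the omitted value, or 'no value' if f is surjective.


Little Picard bounds the complement of f(ℂ) to at most one point.
e^{6z} is never zero on ℂ, so -6·e^{6z} takes every value in ℂ ∖ {0}. Adding -4 shifts the range to ℂ ∖ {-4}. Thus f omits exactly the value -4.

Omitted value: -4.


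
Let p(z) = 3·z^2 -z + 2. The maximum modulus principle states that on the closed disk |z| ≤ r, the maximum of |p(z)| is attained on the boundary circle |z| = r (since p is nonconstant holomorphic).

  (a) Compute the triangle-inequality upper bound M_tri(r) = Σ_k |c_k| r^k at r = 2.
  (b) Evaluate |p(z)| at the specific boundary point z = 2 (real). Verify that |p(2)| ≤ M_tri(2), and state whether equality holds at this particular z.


Coefficients: c_0 = 2, c_1 = -1, c_2 = 3. Radius r = 2.
Part (a). Triangle bound: M_tri(r) = Σ_k |c_k| r^k
  = |2|·2^0 + |-1|·2^1 + |3|·2^2
  = 2 + 2 + 12 = 16.
This bounds M(r) := max_{|z|=r} |p(z)| from above; equality holds iff all terms c_k z^k can be made to align in phase at a single z on |z|=r.
Part (b). At z = 2 (real, on the circle |z| = r):
  p(2) = (2)·2^0 + (-1)·2^1 + (3)·2^2 = 12.
  |p(2)| = 12.
Check: |p(2)| = 12 ≤ 16 = M_tri(2). ✓ Equality does not hold at z = 2 (the coefficients have mixed signs, so the terms do not all align in phase there).

M_tri(2) = 16; |p(2)| = 12; equality at z=2: no.


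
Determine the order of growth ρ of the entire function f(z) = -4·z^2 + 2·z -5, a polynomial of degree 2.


|f(z)| ≤ Σ|c_k|·r^k = O(r^2) as r → ∞. Polynomial growth is O(e^{r^ε}) for every ε > 0 (since r^2/e^{r^ε} → 0), so ρ ≤ ε for all ε > 0, i.e. ρ = 0. Every nonconstant polynomial has order 0.
Therefore ρ = 0.

Order ρ = 0.


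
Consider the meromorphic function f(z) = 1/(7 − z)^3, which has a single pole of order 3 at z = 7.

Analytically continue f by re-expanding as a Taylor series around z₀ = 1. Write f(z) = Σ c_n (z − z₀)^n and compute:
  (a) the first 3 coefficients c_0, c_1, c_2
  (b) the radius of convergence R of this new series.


Let w = z − z₀, so z = z₀ + w.
Then 7 − z = 7 − (z₀ + w) = (7 − z₀) − w = 6 − w.
f(z) = 1/(6 − w)^3 = (1/(6)^3) · (1 − w/(6))^{−3}.
By the binomial series (1−u)^{−3} = Σ_{n≥0} C(n+2, 2) u^n for |u|<1, with u = w/(6):
  c_n = C(n+2, 2) / (6)^(n+3).
  c_0 = 1/(6)^3 = 1/216.
  c_1 = 3/(6)^4 = 1/432.
  c_2 = 6/(6)^5 = 1/1296.
The series is valid for |w/d| < 1, i.e. |z − z₀| < |d|.
Radius of convergence: R = |7 − z₀| = |6| = 6 (distance from z₀ to the singularity z = 7).

c_0 = 1/216, c_1 = 1/432, c_2 = 1/1296; R = 6.


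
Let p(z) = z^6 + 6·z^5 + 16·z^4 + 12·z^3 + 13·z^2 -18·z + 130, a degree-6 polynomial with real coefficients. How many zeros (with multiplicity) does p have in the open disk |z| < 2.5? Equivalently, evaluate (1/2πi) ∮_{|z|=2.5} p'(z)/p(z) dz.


The zeros of p are: (-3 + 2i), (-3 - 2i), (1 + 1i), (1 - 1i), (-1 + 2i), (-1 - 2i).
Their magnitudes are: 3.606, 3.606, 1.414, 1.414, 2.236, 2.236.
Zeros with |z| < R = 2.5: (1 + 1i), (1 - 1i), (-1 + 2i), (-1 - 2i).
Count = 4.
By the argument principle, (1/2πi) ∮_{|z|=R} p'(z)/p(z) dz equals exactly this count.

Number of zeros inside |z| < 2.5: 4.


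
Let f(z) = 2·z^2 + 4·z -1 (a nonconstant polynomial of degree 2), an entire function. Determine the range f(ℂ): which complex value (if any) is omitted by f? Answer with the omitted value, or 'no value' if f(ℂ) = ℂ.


Little Picard bounds the complement of f(ℂ) to at most one point.
For every w ∈ ℂ, the equation p(z) − w = 0 is a nonconstant polynomial in z and hence has at least one root by the fundamental theorem of algebra. So p is surjective onto ℂ, omitting no value.

Omitted value: no value.


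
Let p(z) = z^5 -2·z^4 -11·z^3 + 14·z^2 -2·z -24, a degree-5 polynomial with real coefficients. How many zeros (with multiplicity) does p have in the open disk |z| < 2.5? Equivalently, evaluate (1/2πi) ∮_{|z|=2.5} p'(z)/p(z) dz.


The zeros of p are: -3, -1, (1 + 1i), (1 - 1i), 4.
Their magnitudes are: 3, 1, 1.414, 1.414, 4.
Zeros with |z| < R = 2.5: -1, (1 + 1i), (1 - 1i).
Count = 3.
By the argument principle, (1/2πi) ∮_{|z|=R} p'(z)/p(z) dz equals exactly this count.

Number of zeros inside |z| < 2.5: 3.


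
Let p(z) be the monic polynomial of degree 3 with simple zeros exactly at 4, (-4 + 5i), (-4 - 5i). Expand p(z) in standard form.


The polynomial is p(z) = ∏_{α ∈ S} (z − α), where S = {4, (-4 + 5i), (-4 - 5i)}.
Expanding the product yields: p(z) = z^3 + 4·z^2 + 9·z -164.
Note conjugate pairs combine to real quadratics: (z − (-4+5i))(z − (-4−5i)) = z² + 8z + 41.
The resulting polynomial has degree 3 and real coefficients as required.

p(z) = z^3 + 4·z^2 + 9·z -164.


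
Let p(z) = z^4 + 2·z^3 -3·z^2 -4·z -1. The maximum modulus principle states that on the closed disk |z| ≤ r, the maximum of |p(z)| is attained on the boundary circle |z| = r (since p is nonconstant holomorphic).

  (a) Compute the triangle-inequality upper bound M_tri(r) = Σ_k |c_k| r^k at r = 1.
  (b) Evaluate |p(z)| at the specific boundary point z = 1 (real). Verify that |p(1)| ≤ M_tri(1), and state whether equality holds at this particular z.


Coefficients: c_0 = -1, c_1 = -4, c_2 = -3, c_3 = 2, c_4 = 1. Radius r = 1.
Part (a). Triangle bound: M_tri(r) = Σ_k |c_k| r^k
  = |-1|·1^0 + |-4|·1^1 + |-3|·1^2 + |2|·1^3 + |1|·1^4
  = 1 + 4 + 3 + 2 + 1 = 11.
This bounds M(r) := max_{|z|=r} |p(z)| from above; equality holds iff all terms c_k z^k can be made to align in phase at a single z on |z|=r.
Part (b). At z = 1 (real, on the circle |z| = r):
  p(1) = (-1)·1^0 + (-4)·1^1 + (-3)·1^2 + (2)·1^3 + (1)·1^4 = -5.
  |p(1)| = 5.
Check: |p(1)| = 5 ≤ 11 = M_tri(1). ✓ Equality does not hold at z = 1 (the coefficients have mixed signs, so the terms do not all align in phase there).

M_tri(1) = 11; |p(1)| = 5; equality at z=1: no.


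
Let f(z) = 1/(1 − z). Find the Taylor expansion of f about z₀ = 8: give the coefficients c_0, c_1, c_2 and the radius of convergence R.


Let w = z − z₀, so z = z₀ + w.
Then 1 − z = 1 − (z₀ + w) = (1 − z₀) − w = -7 − w.
f(z) = 1/(-7 − w) = (1/(-7)) · 1/(1 − w/(-7)) = Σ_{n≥0} w^n / (-7)^(n+1).
So c_n = 1/(-7)^(n+1):
  c_0 = 1/(-7)^1 = -1/7.
  c_1 = 1/(-7)^2 = 1/49.
  c_2 = 1/(-7)^3 = -1/343.
The series is valid for |w/d| < 1, i.e. |z − z₀| < |d|.
Radius of convergence: R = |1 − z₀| = |-7| = 7 (distance from z₀ to the singularity z = 1).

c_0 = -1/7, c_1 = 1/49, c_2 = -1/343; R = 7.


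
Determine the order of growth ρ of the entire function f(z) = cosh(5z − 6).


cosh(w) is a linear combination of e^{iw} and e^{−iw} (or e^w, e^{−w} in the hyperbolic case), so |cosh(w)| ≤ e^{|w|}. With w = 5z − 6, |w| ≤ 5|z| + 6 = 5r + 6 on |z| = r, giving M(r) ≤ e^{5r + 6}, so ρ ≤ 1. On a suitable ray (z = it for sin/cos; z = t for sinh/cosh, t real → ∞), |cosh(5z − 6)| grows like e^{5|t|}/2, so ρ ≥ 1. Hence ρ = 1.
Therefore ρ = 1.

Order ρ = 1.


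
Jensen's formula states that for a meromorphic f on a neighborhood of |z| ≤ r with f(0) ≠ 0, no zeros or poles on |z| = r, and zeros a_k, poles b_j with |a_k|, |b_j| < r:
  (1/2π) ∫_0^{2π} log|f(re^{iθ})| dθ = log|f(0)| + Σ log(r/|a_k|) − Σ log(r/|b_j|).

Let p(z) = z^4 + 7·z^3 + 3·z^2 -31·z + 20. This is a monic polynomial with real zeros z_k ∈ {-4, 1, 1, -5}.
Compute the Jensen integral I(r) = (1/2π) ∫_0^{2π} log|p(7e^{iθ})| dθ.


Zeros: -5, -4, 1, 1; r = 7.
Inside |z| < r: -5, -4, 1, 1. Outside (|z| ≥ r): ∅.
p(0) = 20, so log|p(0)| = log(20) = 2.9957.
Apply Jensen: I(r) = log|p(0)| + Σ_k log(r/|z_k|), summed over zeros inside |z| < r.
  log(r/|z_k|) for z_k = -4: log(7/4) = 0.5596
  log(r/|z_k|) for z_k = 1: log(7/1) = 1.9459
  log(r/|z_k|) for z_k = 1: log(7/1) = 1.9459
  log(r/|z_k|) for z_k = -5: log(7/5) = 0.3365
Sum over inside zeros: 4.7879.
I(r) = log|p(0)| + (inside sum) = 2.9957 + 4.7879 = 7.7836.
Closed form (all zeros inside, monic): I(r) = n·log(r) = 4·log(7) = 7.7836. ✓

I(r) ≈ 7.7836.


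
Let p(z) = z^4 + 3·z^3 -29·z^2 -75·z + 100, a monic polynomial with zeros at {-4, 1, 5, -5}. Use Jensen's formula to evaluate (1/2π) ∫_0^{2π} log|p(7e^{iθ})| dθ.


Zeros: -5, -4, 1, 5; r = 7.
Inside |z| < r: -5, -4, 1, 5. Outside (|z| ≥ r): ∅.
p(0) = 100, so log|p(0)| = log(100) = 4.6052.
Apply Jensen: I(r) = log|p(0)| + Σ_k log(r/|z_k|), summed over zeros inside |z| < r.
  log(r/|z_k|) for z_k = -4: log(7/4) = 0.5596
  log(r/|z_k|) for z_k = 1: log(7/1) = 1.9459
  log(r/|z_k|) for z_k = 5: log(7/5) = 0.3365
  log(r/|z_k|) for z_k = -5: log(7/5) = 0.3365
Sum over inside zeros: 3.1785.
I(r) = log|p(0)| + (inside sum) = 4.6052 + 3.1785 = 7.7836.
Closed form (all zeros inside, monic): I(r) = n·log(r) = 4·log(7) = 7.7836. ✓

I(r) ≈ 7.7836.


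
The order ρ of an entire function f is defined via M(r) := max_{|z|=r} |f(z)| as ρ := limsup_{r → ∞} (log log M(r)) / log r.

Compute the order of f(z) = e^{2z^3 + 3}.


|e^{2z^3 + 3}| = e^{Re(2·z^3) + 3} ≤ e^{2|z|^3 + 3} = e^{2r^3 + 3} on |z| = r, so ρ ≤ 3. Choosing z on |z|=r so that 2·z^3 is real positive (always possible by picking arg z appropriately) gives |f(z)| = e^{2r^3 + 3}, matching the bound. The additive constant 3 does not affect log log M(r) ~ 3·log r. Hence ρ = 3.
Therefore ρ = 3.

Order ρ = 3.


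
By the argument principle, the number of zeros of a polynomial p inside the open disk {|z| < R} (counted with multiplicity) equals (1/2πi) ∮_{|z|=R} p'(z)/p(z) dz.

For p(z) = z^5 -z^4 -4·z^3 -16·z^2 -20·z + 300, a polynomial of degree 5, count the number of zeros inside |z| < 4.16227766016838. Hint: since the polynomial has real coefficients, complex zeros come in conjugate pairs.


The zeros of p are: (-1 + 3i), (-1 - 3i), (3 + 1i), (3 - 1i), -3.
Their magnitudes are: 3.162, 3.162, 3.162, 3.162, 3.
Zeros with |z| < R = 4.16227766016838: (-1 + 3i), (-1 - 3i), (3 + 1i), (3 - 1i), -3.
Count = 5.
By the argument principle, (1/2πi) ∮_{|z|=R} p'(z)/p(z) dz equals exactly this count.

Number of zeros inside |z| < 4.16227766016838: 5.


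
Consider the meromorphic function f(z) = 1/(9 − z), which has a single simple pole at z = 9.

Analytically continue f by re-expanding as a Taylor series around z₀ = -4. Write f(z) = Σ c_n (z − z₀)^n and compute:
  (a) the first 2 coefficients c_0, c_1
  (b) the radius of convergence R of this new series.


Let w = z − z₀, so z = z₀ + w.
Then 9 − z = 9 − (z₀ + w) = (9 − z₀) − w = 13 − w.
f(z) = 1/(13 − w) = (1/(13)) · 1/(1 − w/(13)) = Σ_{n≥0} w^n / (13)^(n+1).
So c_n = 1/(13)^(n+1):
  c_0 = 1/(13)^1 = 1/13.
  c_1 = 1/(13)^2 = 1/169.
The series is valid for |w/d| < 1, i.e. |z − z₀| < |d|.
Radius of convergence: R = |9 − z₀| = |13| = 13 (distance from z₀ to the singularity z = 9).

c_0 = 1/13, c_1 = 1/169; R = 13.


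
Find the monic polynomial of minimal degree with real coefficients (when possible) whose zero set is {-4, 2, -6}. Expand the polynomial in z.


The polynomial is p(z) = ∏_{α ∈ S} (z − α), where S = {-4, 2, -6}.
Expanding the product yields: p(z) = z^3 + 8·z^2 + 4·z -48.
The resulting polynomial has degree 3 and real coefficients as required.

p(z) = z^3 + 8·z^2 + 4·z -48.


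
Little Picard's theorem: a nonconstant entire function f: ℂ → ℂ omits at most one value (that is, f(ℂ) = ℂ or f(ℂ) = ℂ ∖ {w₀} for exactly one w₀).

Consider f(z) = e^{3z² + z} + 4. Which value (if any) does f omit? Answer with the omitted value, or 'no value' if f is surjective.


Little Picard bounds the complement of f(ℂ) to at most one point.
The exponent g(z) = 3z² + z is a nonconstant polynomial, hence surjective onto ℂ. So e^{g(z)} takes every value in {e^w : w ∈ ℂ} = ℂ ∖ {0}. Adding 4 shifts the range to ℂ ∖ {4}. f omits exactly 4.

Omitted value: 4.


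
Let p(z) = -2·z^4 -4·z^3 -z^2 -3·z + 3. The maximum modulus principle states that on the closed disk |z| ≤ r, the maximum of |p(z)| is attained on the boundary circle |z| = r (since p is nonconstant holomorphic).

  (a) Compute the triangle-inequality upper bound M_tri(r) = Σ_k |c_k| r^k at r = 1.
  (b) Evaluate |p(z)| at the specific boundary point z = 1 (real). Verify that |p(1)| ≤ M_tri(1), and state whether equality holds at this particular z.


Coefficients: c_0 = 3, c_1 = -3, c_2 = -1, c_3 = -4, c_4 = -2. Radius r = 1.
Part (a). Triangle bound: M_tri(r) = Σ_k |c_k| r^k
  = |3|·1^0 + |-3|·1^1 + |-1|·1^2 + |-4|·1^3 + |-2|·1^4
  = 3 + 3 + 1 + 4 + 2 = 13.
This bounds M(r) := max_{|z|=r} |p(z)| from above; equality holds iff all terms c_k z^k can be made to align in phase at a single z on |z|=r.
Part (b). At z = 1 (real, on the circle |z| = r):
  p(1) = (3)·1^0 + (-3)·1^1 + (-1)·1^2 + (-4)·1^3 + (-2)·1^4 = -7.
  |p(1)| = 7.
Check: |p(1)| = 7 ≤ 13 = M_tri(1). ✓ Equality does not hold at z = 1 (the coefficients have mixed signs, so the terms do not all align in phase there).

M_tri(1) = 13; |p(1)| = 7; equality at z=1: no.


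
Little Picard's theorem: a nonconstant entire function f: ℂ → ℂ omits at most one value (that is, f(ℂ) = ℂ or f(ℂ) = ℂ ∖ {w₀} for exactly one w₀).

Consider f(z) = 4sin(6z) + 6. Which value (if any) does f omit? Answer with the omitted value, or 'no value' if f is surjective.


Little Picard bounds the complement of f(ℂ) to at most one point.
sin is entire and surjective onto ℂ: for every w ∈ ℂ, sin(ζ) = w has a solution ζ ∈ ℂ (e.g., via the complex inverse arcsin). With ζ = 6z this gives z = ζ/(6). Then 4·sin(6z) takes every value in 4·ℂ = ℂ, and adding 6 is a bijection of ℂ. So f is surjective and omits no value. (Note: only on the real line is sin bounded by [−1, 1].)

Omitted value: no value.


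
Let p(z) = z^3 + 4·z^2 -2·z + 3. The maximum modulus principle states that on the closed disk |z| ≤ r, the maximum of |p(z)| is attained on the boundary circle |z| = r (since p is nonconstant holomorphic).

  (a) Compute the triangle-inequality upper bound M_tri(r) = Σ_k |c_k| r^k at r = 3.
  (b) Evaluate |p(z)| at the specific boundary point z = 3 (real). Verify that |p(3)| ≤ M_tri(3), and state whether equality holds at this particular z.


Coefficients: c_0 = 3, c_1 = -2, c_2 = 4, c_3 = 1. Radius r = 3.
Part (a). Triangle bound: M_tri(r) = Σ_k |c_k| r^k
  = |3|·3^0 + |-2|·3^1 + |4|·3^2 + |1|·3^3
  = 3 + 6 + 36 + 27 = 72.
This bounds M(r) := max_{|z|=r} |p(z)| from above; equality holds iff all terms c_k z^k can be made to align in phase at a single z on |z|=r.
Part (b). At z = 3 (real, on the circle |z| = r):
  p(3) = (3)·3^0 + (-2)·3^1 + (4)·3^2 + (1)·3^3 = 60.
  |p(3)| = 60.
Check: |p(3)| = 60 ≤ 72 = M_tri(3). ✓ Equality does not hold at z = 3 (the coefficients have mixed signs, so the terms do not all align in phase there).

M_tri(3) = 72; |p(3)| = 60; equality at z=3: no.


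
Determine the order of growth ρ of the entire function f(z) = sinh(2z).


sinh(w) is a linear combination of e^{iw} and e^{−iw} (or e^w, e^{−w} in the hyperbolic case), so |sinh(w)| ≤ e^{|w|}. With w = 2z, |w| ≤ 2|z| + 0 = 2r + 0 on |z| = r, giving M(r) ≤ e^{2r + 0}, so ρ ≤ 1. On a suitable ray (z = it for sin/cos; z = t for sinh/cosh, t real → ∞), |sinh(2z)| grows like e^{2|t|}/2, so ρ ≥ 1. Hence ρ = 1.
Therefore ρ = 1.

Order ρ = 1.


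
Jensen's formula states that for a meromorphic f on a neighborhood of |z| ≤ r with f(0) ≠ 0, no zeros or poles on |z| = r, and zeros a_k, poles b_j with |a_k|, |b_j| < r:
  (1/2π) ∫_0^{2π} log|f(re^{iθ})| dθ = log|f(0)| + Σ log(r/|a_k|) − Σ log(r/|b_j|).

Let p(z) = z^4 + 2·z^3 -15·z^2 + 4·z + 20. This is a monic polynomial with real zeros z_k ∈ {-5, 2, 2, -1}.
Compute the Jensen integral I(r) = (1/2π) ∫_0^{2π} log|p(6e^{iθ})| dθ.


Zeros: -5, -1, 2, 2; r = 6.
Inside |z| < r: -5, -1, 2, 2. Outside (|z| ≥ r): ∅.
p(0) = 20, so log|p(0)| = log(20) = 2.9957.
Apply Jensen: I(r) = log|p(0)| + Σ_k log(r/|z_k|), summed over zeros inside |z| < r.
  log(r/|z_k|) for z_k = -5: log(6/5) = 0.1823
  log(r/|z_k|) for z_k = 2: log(6/2) = 1.0986
  log(r/|z_k|) for z_k = 2: log(6/2) = 1.0986
  log(r/|z_k|) for z_k = -1: log(6/1) = 1.7918
Sum over inside zeros: 4.1713.
I(r) = log|p(0)| + (inside sum) = 2.9957 + 4.1713 = 7.1670.
Closed form (all zeros inside, monic): I(r) = n·log(r) = 4·log(6) = 7.1670. ✓

I(r) ≈ 7.1670.


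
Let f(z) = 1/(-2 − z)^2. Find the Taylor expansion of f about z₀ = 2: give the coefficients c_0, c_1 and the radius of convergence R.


Let w = z − z₀, so z = z₀ + w.
Then -2 − z = -2 − (z₀ + w) = (-2 − z₀) − w = -4 − w.
f(z) = 1/(-4 − w)^2 = (1/(-4)^2) · (1 − w/(-4))^{−2}.
By the binomial series (1−u)^{−2} = Σ_{n≥0} C(n+1, 1) u^n for |u|<1, with u = w/(-4):
  c_n = C(n+1, 1) / (-4)^(n+2).
  c_0 = 1/(-4)^2 = 1/16.
  c_1 = 2/(-4)^3 = -1/32.
The series is valid for |w/d| < 1, i.e. |z − z₀| < |d|.
Radius of convergence: R = |-2 − z₀| = |-4| = 4 (distance from z₀ to the singularity z = -2).

c_0 = 1/16, c_1 = -1/32; R = 4.


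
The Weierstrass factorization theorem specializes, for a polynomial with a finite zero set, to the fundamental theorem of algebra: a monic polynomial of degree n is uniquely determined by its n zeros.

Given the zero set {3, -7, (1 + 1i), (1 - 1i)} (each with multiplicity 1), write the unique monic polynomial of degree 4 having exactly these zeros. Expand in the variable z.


The polynomial is p(z) = ∏_{α ∈ S} (z − α), where S = {3, -7, (1 + 1i), (1 - 1i)}.
Expanding the product yields: p(z) = z^4 + 2·z^3 -27·z^2 + 50·z -42.
Note conjugate pairs combine to real quadratics: (z − (1+1i))(z − (1−1i)) = z² − 2z + 2.
The resulting polynomial has degree 4 and real coefficients as required.

p(z) = z^4 + 2·z^3 -27·z^2 + 50·z -42.


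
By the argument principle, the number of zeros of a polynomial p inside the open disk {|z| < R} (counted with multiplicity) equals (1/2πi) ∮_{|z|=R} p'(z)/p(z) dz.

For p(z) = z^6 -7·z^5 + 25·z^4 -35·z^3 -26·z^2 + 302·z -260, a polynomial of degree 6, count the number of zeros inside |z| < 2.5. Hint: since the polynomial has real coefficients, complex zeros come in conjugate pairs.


The zeros of p are: (1 + 3i), (1 - 3i), (3 + 2i), (3 - 2i), -2, 1.
Their magnitudes are: 3.162, 3.162, 3.606, 3.606, 2, 1.
Zeros with |z| < R = 2.5: -2, 1.
Count = 2.
By the argument principle, (1/2πi) ∮_{|z|=R} p'(z)/p(z) dz equals exactly this count.

Number of zeros inside |z| < 2.5: 2.


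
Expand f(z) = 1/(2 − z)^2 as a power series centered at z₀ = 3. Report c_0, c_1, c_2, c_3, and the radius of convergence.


Let w = z − z₀, so z = z₀ + w.
Then 2 − z = 2 − (z₀ + w) = (2 − z₀) − w = -1 − w.
f(z) = 1/(-1 − w)^2 = (1/(-1)^2) · (1 − w/(-1))^{−2}.
By the binomial series (1−u)^{−2} = Σ_{n≥0} C(n+1, 1) u^n for |u|<1, with u = w/(-1):
  c_n = C(n+1, 1) / (-1)^(n+2).
  c_0 = 1/(-1)^2 = 1.
  c_1 = 2/(-1)^3 = -2.
  c_2 = 3/(-1)^4 = 3.
  c_3 = 4/(-1)^5 = -4.
The series is valid for |w/d| < 1, i.e. |z − z₀| < |d|.
Radius of convergence: R = |2 − z₀| = |-1| = 1 (distance from z₀ to the singularity z = 2).

c_0 = 1, c_1 = -2, c_2 = 3, c_3 = -4; R = 1.


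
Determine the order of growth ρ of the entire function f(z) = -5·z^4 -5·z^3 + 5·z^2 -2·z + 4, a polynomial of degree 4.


|f(z)| ≤ Σ|c_k|·r^k = O(r^4) as r → ∞. Polynomial growth is O(e^{r^ε}) for every ε > 0 (since r^4/e^{r^ε} → 0), so ρ ≤ ε for all ε > 0, i.e. ρ = 0. Every nonconstant polynomial has order 0.
Therefore ρ = 0.

Order ρ = 0.


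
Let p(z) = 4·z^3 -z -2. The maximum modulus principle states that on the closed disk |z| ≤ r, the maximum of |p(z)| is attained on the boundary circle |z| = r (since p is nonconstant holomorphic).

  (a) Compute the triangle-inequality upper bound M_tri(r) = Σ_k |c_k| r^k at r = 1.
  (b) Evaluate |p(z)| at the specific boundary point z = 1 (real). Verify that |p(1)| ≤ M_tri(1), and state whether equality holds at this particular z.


Coefficients: c_0 = -2, c_1 = -1, c_2 = 0, c_3 = 4. Radius r = 1.
Part (a). Triangle bound: M_tri(r) = Σ_k |c_k| r^k
  = |-2|·1^0 + |-1|·1^1 + |0|·1^2 + |4|·1^3
  = 2 + 1 + 0 + 4 = 7.
This bounds M(r) := max_{|z|=r} |p(z)| from above; equality holds iff all terms c_k z^k can be made to align in phase at a single z on |z|=r.
Part (b). At z = 1 (real, on the circle |z| = r):
  p(1) = (-2)·1^0 + (-1)·1^1 + (0)·1^2 + (4)·1^3 = 1.
  |p(1)| = 1.
Check: |p(1)| = 1 ≤ 7 = M_tri(1). ✓ Equality does not hold at z = 1 (the coefficients have mixed signs, so the terms do not all align in phase there).

M_tri(1) = 7; |p(1)| = 1; equality at z=1: no.


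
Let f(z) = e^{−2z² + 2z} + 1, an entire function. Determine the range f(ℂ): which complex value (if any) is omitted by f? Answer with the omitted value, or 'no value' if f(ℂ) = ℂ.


Little Picard bounds the complement of f(ℂ) to at most one point.
The exponent g(z) = −2z² + 2z is a nonconstant polynomial, hence surjective onto ℂ. So e^{g(z)} takes every value in {e^w : w ∈ ℂ} = ℂ ∖ {0}. Adding 1 shifts the range to ℂ ∖ {1}. f omits exactly 1.

Omitted value: 1.


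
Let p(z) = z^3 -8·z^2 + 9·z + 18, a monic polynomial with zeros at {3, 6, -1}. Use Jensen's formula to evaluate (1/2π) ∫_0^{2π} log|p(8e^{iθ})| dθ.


Zeros: -1, 3, 6; r = 8.
Inside |z| < r: -1, 3, 6. Outside (|z| ≥ r): ∅.
p(0) = 18, so log|p(0)| = log(18) = 2.8904.
Apply Jensen: I(r) = log|p(0)| + Σ_k log(r/|z_k|), summed over zeros inside |z| < r.
  log(r/|z_k|) for z_k = 3: log(8/3) = 0.9808
  log(r/|z_k|) for z_k = 6: log(8/6) = 0.2877
  log(r/|z_k|) for z_k = -1: log(8/1) = 2.0794
Sum over inside zeros: 3.3480.
I(r) = log|p(0)| + (inside sum) = 2.8904 + 3.3480 = 6.2383.
Closed form (all zeros inside, monic): I(r) = n·log(r) = 3·log(8) = 6.2383. ✓

I(r) ≈ 6.2383.
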